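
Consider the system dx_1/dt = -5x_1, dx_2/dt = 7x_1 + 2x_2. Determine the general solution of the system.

x_1(t) = -K_2e^(-5t), x_2(t) = -K_1e^(2t) + K_2e^(-5t)

Coefficient matrix A = [[-5, 0], [7, 2]].
Characteristic polynomial det(A - λI) = λ^2 + 3λ - 10 = 0.
Eigenvalues λ = 2, -5.
For λ=2: (A-λI) row 1 is [-7, 0], so an eigenvector is (0, -1).
For λ=-5: (A-λI) row 2 is [7, 7], so an eigenvector is (-1, 1).
General solution: K_1e^(2t)(0,-1) + K_2e^(-5t)(-1,1).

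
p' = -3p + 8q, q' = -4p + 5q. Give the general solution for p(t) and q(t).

p(t) = -K_1e^(t)sin(4t) + K_1e^(t)cos(4t) + K_2e^(t)sin(4t) + K_2e^(t)cos(4t), q(t) = -K_1e^(t)sin(4t) + K_2e^(t)cos(4t)

Coefficient matrix A = [[-3, 8], [-4, 5]].
Characteristic polynomial det(A - λI) = λ^2 - 2λ + 17 = 0.
Eigenvalues λ = 1 ± 4i (complex conjugate pair).
For λ=1+4i: an eigenvector is (1,0) - i(-1,-1) = (1 + i, 0 + i).
A real fundamental pair from Re and Im of e^((1+4i)t)v: X_1 = e^(t)(cos(4t)·(1,0) + sin(4t)·(-1,-1)), X_2 = e^(t)(sin(4t)·(1,0) - cos(4t)·(-1,-1)).
General solution: K_1X_1 + K_2X_2.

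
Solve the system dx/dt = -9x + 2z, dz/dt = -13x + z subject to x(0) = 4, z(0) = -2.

Coefficient matrix A = [[-9, 2], [-13, 1]].
Characteristic polynomial det(A - λI) = λ^2 + 8λ + 17 = 0.
Eigenvalues λ = -4 ± i (complex conjugate pair).
For λ=-4+i: an eigenvector is (-1,-3) - i(-1,-2) = (-1 + i, -3 + 2i).
A real fundamental pair from Re and Im of e^((-4+i)t)v: X_1 = e^(-4t)(cos(t)·(-1,-3) + sin(t)·(-1,-2)), X_2 = e^(-4t)(sin(t)·(-1,-3) - cos(t)·(-1,-2)).
General solution: K_1X_1 + K_2X_2.
Applying x(0)=4, z(0)=-2 gives K_1=10, K_2=14.

x(t) = -24e^(-4t)sin(t) + 4e^(-4t)cos(t), z(t) = -62e^(-4t)sin(t) - 2e^(-4t)cos(t)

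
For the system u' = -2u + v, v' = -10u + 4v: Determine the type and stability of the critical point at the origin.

unstable spiral

A = [[-2,1],[-10,4]]; det(A-λI) = λ^2 - 2λ + 2.
λ = 1 ± i: positive real part.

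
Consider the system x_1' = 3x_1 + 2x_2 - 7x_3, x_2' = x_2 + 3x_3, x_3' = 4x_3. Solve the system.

Coefficient matrix A = [[3, 2, -7], [0, 1, 3], [0, 0, 4]].
det(A - λI) = 0 gives eigenvalues λ = 3, 1, 4.
For λ=3: eigenvector (1,0,0).
For λ=1: eigenvector (-1,1,0).
For λ=4: eigenvector (-5,1,1).
General solution: K_1e^(3t)(1,0,0) + K_2e^(t)(-1,1,0) + K_3e^(4t)(-5,1,1).

x_1(t) = K_1e^(3t) - K_2e^(t) - 5K_3e^(4t), x_2(t) = K_2e^(t) + K_3e^(4t), x_3(t) = K_3e^(4t)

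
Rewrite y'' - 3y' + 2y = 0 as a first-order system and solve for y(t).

Let x_1 = y, x_2 = y'. Then x_1' = x_2 and x_2' = -2x_1 + 3x_2.
A = [[0,1],[-2,3]]; det(A-λI) = λ^2 - 3λ + 2.
Eigenvalues λ = 1, 2 with eigenvectors (1,1), (1,2).

y(t) = c_1e^(t) + c_2e^(2t)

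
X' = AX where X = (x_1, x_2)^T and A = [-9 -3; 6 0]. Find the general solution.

x_1(t) = C_1e^(-6t) - C_2e^(-3t), x_2(t) = -C_1e^(-6t) + 2C_2e^(-3t)

Coefficient matrix A = [[-9, -3], [6, 0]].
Characteristic polynomial det(A - λI) = λ^2 + 9λ + 18 = 0.
Eigenvalues λ = -6, -3.
For λ=-6: (A-λI) row 1 is [-3, -3], so an eigenvector is (1, -1).
For λ=-3: (A-λI) row 1 is [-6, -3], so an eigenvector is (-1, 2).
General solution: C_1e^(-6t)(1,-1) + C_2e^(-3t)(-1,2).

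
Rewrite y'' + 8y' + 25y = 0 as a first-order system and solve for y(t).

Let x_1 = y, x_2 = y'. Then x_1' = x_2 and x_2' = -25x_1 - 8x_2.
A = [[0,1],[-25,-8]]; det(A-λI) = λ^2 + 8λ + 25.
Eigenvalues λ = -4 ± 3i.

y(t) = C_1e^(-4t)cos(3t) + C_2e^(-4t)sin(3t)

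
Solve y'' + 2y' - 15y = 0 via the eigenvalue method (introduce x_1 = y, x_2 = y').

Let x_1 = y, x_2 = y'. Then x_1' = x_2 and x_2' = 15x_1 - 2x_2.
A = [[0,1],[15,-2]]; det(A-λI) = λ^2 + 2λ - 15.
Eigenvalues λ = -5, 3 with eigenvectors (1,-5), (1,3).

y(t) = c_1e^(-5t) + c_2e^(3t)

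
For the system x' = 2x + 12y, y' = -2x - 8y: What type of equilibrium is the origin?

A = [[2,12],[-2,-8]]; det(A-λI) = λ^2 + 6λ + 8.
λ = -4, -2: both negative.

stable node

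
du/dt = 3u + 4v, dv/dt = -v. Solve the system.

Coefficient matrix A = [[3, 4], [0, -1]].
Characteristic polynomial det(A - λI) = λ^2 - 2λ - 3 = 0.
Eigenvalues λ = -1, 3.
For λ=-1: (A-λI) row 1 is [4, 4], so an eigenvector is (-1, 1).
For λ=3: (A-λI) row 1 is [0, 4], so an eigenvector is (1, 0).
General solution: K_1e^(-t)(-1,1) + K_2e^(3t)(1,0).

u(t) = -K_1e^(-t) + K_2e^(3t), v(t) = K_1e^(-t)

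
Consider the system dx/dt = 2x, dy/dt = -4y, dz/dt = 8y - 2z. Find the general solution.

x(t) = K_3e^(2t), y(t) = -K_1e^(-4t), z(t) = 4K_1e^(-4t) + K_2e^(-2t)

Coefficient matrix A = [[2, 0, 0], [0, -4, 0], [0, 8, -2]].
det(A - λI) = 0 gives eigenvalues λ = -4, -2, 2.
For λ=-4: eigenvector (0,-1,4).
For λ=-2: eigenvector (0,0,1).
For λ=2: eigenvector (1,0,0).
General solution: K_1e^(-4t)(0,-1,4) + K_2e^(-2t)(0,0,1) + K_3e^(2t)(1,0,0).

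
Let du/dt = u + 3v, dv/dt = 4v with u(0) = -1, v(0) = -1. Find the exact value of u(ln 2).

-16

A = [[1,3],[0,4]]; eigenvalues λ = 4, 1.
Eigenvectors: (-1,-1) for λ=4, (1,0) for λ=1.
From the initial condition, c_1 = 1, c_2 = 0.
u(ln 2) = (1)(2^4)(-1) + (0)(2^1)(1) = -16.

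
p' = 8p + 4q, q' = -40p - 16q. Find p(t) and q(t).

Coefficient matrix A = [[8, 4], [-40, -16]].
Characteristic polynomial det(A - λI) = λ^2 + 8λ + 32 = 0.
Eigenvalues λ = -4 ± 4i (complex conjugate pair).
For λ=-4+4i: an eigenvector is (0,1) - i(1,-3) = (0 - i, 1 + 3i).
A real fundamental pair from Re and Im of e^((-4+4i)t)v: X_1 = e^(-4t)(cos(4t)·(0,1) + sin(4t)·(1,-3)), X_2 = e^(-4t)(sin(4t)·(0,1) - cos(4t)·(1,-3)).
General solution: C_1X_1 + C_2X_2.

p(t) = C_1e^(-4t)sin(4t) - C_2e^(-4t)cos(4t), q(t) = -3C_1e^(-4t)sin(4t) + C_1e^(-4t)cos(4t) + C_2e^(-4t)sin(4t) + 3C_2e^(-4t)cos(4t)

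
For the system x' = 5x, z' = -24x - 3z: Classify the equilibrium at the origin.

A = [[5,0],[-24,-3]]; det(A-λI) = λ^2 - 2λ - 15.
λ = -3, 5: opposite signs.

saddle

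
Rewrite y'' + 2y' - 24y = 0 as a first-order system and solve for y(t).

y(t) = C_1e^(-6t) + C_2e^(4t)

Let x_1 = y, x_2 = y'. Then x_1' = x_2 and x_2' = 24x_1 - 2x_2.
A = [[0,1],[24,-2]]; det(A-λI) = λ^2 + 2λ - 24.
Eigenvalues λ = -6, 4 with eigenvectors (1,-6), (1,4).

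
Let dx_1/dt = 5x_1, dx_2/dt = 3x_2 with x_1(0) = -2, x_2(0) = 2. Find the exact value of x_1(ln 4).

A = [[5,0],[0,3]]; eigenvalues λ = 3, 5.
Eigenvectors: (0,1) for λ=3, (-1,0) for λ=5.
From the initial condition, c_1 = 2, c_2 = 2.
x_1(ln 4) = (2)(4^3)(0) + (2)(4^5)(-1) = -2048.

-2048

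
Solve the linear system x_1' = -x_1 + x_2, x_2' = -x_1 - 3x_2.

x_1(t) = -K_1e^(-2t) - K_2te^(-2t) - 2K_2e^(-2t), x_2(t) = K_1e^(-2t) + K_2te^(-2t) + K_2e^(-2t)

Coefficient matrix A = [[-1, 1], [-1, -3]].
Characteristic polynomial det(A - λI) = λ^2 + 4λ + 4 = 0.
Single eigenvalue λ = -2 with algebraic multiplicity 2.
Eigenvector v = (-1,1); generalized eigenvector w with (A-λI)w=v is (-2,1).
General solution: e^(-2t)[K_1·v + K_2·(t·v + w)].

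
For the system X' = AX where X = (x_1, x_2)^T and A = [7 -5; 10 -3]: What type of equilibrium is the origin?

A = [[7,-5],[10,-3]]; det(A-λI) = λ^2 - 4λ + 29.
λ = 2 ± 5i: positive real part.

unstable spiral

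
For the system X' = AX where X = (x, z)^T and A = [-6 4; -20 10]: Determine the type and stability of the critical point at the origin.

unstable spiral

A = [[-6,4],[-20,10]]; det(A-λI) = λ^2 - 4λ + 20.
λ = 2 ± 4i: positive real part.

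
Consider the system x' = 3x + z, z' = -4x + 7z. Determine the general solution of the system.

x(t) = c_1e^(5t) + c_2te^(5t) - 2c_2e^(5t), z(t) = 2c_1e^(5t) + 2c_2te^(5t) - 3c_2e^(5t)

Coefficient matrix A = [[3, 1], [-4, 7]].
Characteristic polynomial det(A - λI) = λ^2 - 10λ + 25 = 0.
Single eigenvalue λ = 5 with algebraic multiplicity 2.
Eigenvector v = (1,2); generalized eigenvector w with (A-λI)w=v is (-2,-3).
General solution: e^(5t)[c_1·v + c_2·(t·v + w)].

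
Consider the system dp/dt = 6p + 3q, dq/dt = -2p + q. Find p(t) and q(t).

p(t) = -3c_1e^(4t) - c_2e^(3t), q(t) = 2c_1e^(4t) + c_2e^(3t)

Coefficient matrix A = [[6, 3], [-2, 1]].
Characteristic polynomial det(A - λI) = λ^2 - 7λ + 12 = 0.
Eigenvalues λ = 4, 3.
For λ=4: (A-λI) row 1 is [2, 3], so an eigenvector is (-3, 2).
For λ=3: (A-λI) row 1 is [3, 3], so an eigenvector is (-1, 1).
General solution: c_1e^(4t)(-3,2) + c_2e^(3t)(-1,1).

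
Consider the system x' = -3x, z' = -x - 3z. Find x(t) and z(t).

x(t) = C_2e^(-3t), z(t) = -C_1e^(-3t) - C_2te^(-3t) + 3C_2e^(-3t)

Coefficient matrix A = [[-3, 0], [-1, -3]].
Characteristic polynomial det(A - λI) = λ^2 + 6λ + 9 = 0.
Single eigenvalue λ = -3 with algebraic multiplicity 2.
Eigenvector v = (0,-1); generalized eigenvector w with (A-λI)w=v is (1,3).
General solution: e^(-3t)[C_1·v + C_2·(t·v + w)].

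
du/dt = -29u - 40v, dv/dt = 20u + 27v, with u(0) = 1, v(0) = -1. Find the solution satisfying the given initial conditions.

u(t) = 3e^(-t)sin(4t) + e^(-t)cos(4t), v(t) = -2e^(-t)sin(4t) - e^(-t)cos(4t)

Coefficient matrix A = [[-29, -40], [20, 27]].
Characteristic polynomial det(A - λI) = λ^2 + 2λ + 17 = 0.
Eigenvalues λ = -1 ± 4i (complex conjugate pair).
For λ=-1+4i: an eigenvector is (-1,1) - i(-3,2) = (-1 + 3i, 1 - 2i).
A real fundamental pair from Re and Im of e^((-1+4i)t)v: X_1 = e^(-t)(cos(4t)·(-1,1) + sin(4t)·(-3,2)), X_2 = e^(-t)(sin(4t)·(-1,1) - cos(4t)·(-3,2)).
General solution: K_1X_1 + K_2X_2.
Applying u(0)=1, v(0)=-1 gives K_1=-1, K_2=0.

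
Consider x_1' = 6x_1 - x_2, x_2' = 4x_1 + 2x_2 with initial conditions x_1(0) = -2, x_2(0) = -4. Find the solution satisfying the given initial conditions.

x_1(t) = -2e^(4t), x_2(t) = -4e^(4t)

Coefficient matrix A = [[6, -1], [4, 2]].
Characteristic polynomial det(A - λI) = λ^2 - 8λ + 16 = 0.
Single eigenvalue λ = 4 with algebraic multiplicity 2.
Eigenvector v = (1,2); generalized eigenvector w with (A-λI)w=v is (1,1).
General solution: e^(4t)[K_1·v + K_2·(t·v + w)].
Applying x_1(0)=-2, x_2(0)=-4 gives K_1=-2, K_2=0.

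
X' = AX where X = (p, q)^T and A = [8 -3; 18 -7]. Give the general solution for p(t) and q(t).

Coefficient matrix A = [[8, -3], [18, -7]].
Characteristic polynomial det(A - λI) = λ^2 - λ - 2 = 0.
Eigenvalues λ = -1, 2.
For λ=-1: (A-λI) row 1 is [9, -3], so an eigenvector is (1, 3).
For λ=2: (A-λI) row 1 is [6, -3], so an eigenvector is (-1, -2).
General solution: K_1e^(-t)(1,3) + K_2e^(2t)(-1,-2).

p(t) = K_1e^(-t) - K_2e^(2t), q(t) = 3K_1e^(-t) - 2K_2e^(2t)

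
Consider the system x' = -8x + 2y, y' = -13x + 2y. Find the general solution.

x(t) = -C_1e^(-3t)sin(t) + C_1e^(-3t)cos(t) + C_2e^(-3t)sin(t) + C_2e^(-3t)cos(t), y(t) = -3C_1e^(-3t)sin(t) + 2C_1e^(-3t)cos(t) + 2C_2e^(-3t)sin(t) + 3C_2e^(-3t)cos(t)

Coefficient matrix A = [[-8, 2], [-13, 2]].
Characteristic polynomial det(A - λI) = λ^2 + 6λ + 10 = 0.
Eigenvalues λ = -3 ± i (complex conjugate pair).
For λ=-3+i: an eigenvector is (1,2) - i(-1,-3) = (1 + i, 2 + 3i).
A real fundamental pair from Re and Im of e^((-3+i)t)v: X_1 = e^(-3t)(cos(t)·(1,2) + sin(t)·(-1,-3)), X_2 = e^(-3t)(sin(t)·(1,2) - cos(t)·(-1,-3)).
General solution: C_1X_1 + C_2X_2.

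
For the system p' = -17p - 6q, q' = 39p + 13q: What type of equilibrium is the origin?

A = [[-17,-6],[39,13]]; det(A-λI) = λ^2 + 4λ + 13.
λ = -2 ± 3i: negative real part.

stable spiral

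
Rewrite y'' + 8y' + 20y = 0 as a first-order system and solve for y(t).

Let x_1 = y, x_2 = y'. Then x_1' = x_2 and x_2' = -20x_1 - 8x_2.
A = [[0,1],[-20,-8]]; det(A-λI) = λ^2 + 8λ + 20.
Eigenvalues λ = -4 ± 2i.

y(t) = c_1e^(-4t)cos(2t) + c_2e^(-4t)sin(2t)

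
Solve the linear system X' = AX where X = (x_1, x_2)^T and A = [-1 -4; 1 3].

Coefficient matrix A = [[-1, -4], [1, 3]].
Characteristic polynomial det(A - λI) = λ^2 - 2λ + 1 = 0.
Single eigenvalue λ = 1 with algebraic multiplicity 2.
Eigenvector v = (2,-1); generalized eigenvector w with (A-λI)w=v is (1,-1).
General solution: e^(t)[c_1·v + c_2·(t·v + w)].

x_1(t) = 2c_1e^(t) + 2c_2te^(t) + c_2e^(t), x_2(t) = -c_1e^(t) - c_2te^(t) - c_2e^(t)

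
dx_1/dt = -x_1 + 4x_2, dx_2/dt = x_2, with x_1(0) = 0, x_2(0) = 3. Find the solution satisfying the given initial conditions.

x_1(t) = 6e^(t) - 6e^(-t), x_2(t) = 3e^(t)

Coefficient matrix A = [[-1, 4], [0, 1]].
Characteristic polynomial det(A - λI) = λ^2 - 1 = 0.
Eigenvalues λ = 1, -1.
For λ=1: (A-λI) row 1 is [-2, 4], so an eigenvector is (2, 1).
For λ=-1: (A-λI) row 1 is [0, 4], so an eigenvector is (1, 0).
General solution: c_1e^(t)(2,1) + c_2e^(-t)(1,0).
Applying x_1(0)=0, x_2(0)=3 gives c_1=3, c_2=-6.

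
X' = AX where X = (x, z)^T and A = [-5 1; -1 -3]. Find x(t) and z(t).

Coefficient matrix A = [[-5, 1], [-1, -3]].
Characteristic polynomial det(A - λI) = λ^2 + 8λ + 16 = 0.
Single eigenvalue λ = -4 with algebraic multiplicity 2.
Eigenvector v = (-1,-1); generalized eigenvector w with (A-λI)w=v is (1,0).
General solution: e^(-4t)[c_1·v + c_2·(t·v + w)].

x(t) = -c_1e^(-4t) - c_2te^(-4t) + c_2e^(-4t), z(t) = -c_1e^(-4t) - c_2te^(-4t)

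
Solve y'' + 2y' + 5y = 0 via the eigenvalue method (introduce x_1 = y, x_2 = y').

Let x_1 = y, x_2 = y'. Then x_1' = x_2 and x_2' = -5x_1 - 2x_2.
A = [[0,1],[-5,-2]]; det(A-λI) = λ^2 + 2λ + 5.
Eigenvalues λ = -1 ± 2i.

y(t) = K_1e^(-t)cos(2t) + K_2e^(-t)sin(2t)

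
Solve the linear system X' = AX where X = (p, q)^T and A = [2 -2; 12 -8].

p(t) = K_1e^(-2t) - K_2e^(-4t), q(t) = 2K_1e^(-2t) - 3K_2e^(-4t)

Coefficient matrix A = [[2, -2], [12, -8]].
Characteristic polynomial det(A - λI) = λ^2 + 6λ + 8 = 0.
Eigenvalues λ = -2, -4.
For λ=-2: (A-λI) row 1 is [4, -2], so an eigenvector is (1, 2).
For λ=-4: (A-λI) row 1 is [6, -2], so an eigenvector is (-1, -3).
General solution: K_1e^(-2t)(1,2) + K_2e^(-4t)(-1,-3).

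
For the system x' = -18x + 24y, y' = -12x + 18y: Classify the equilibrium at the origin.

A = [[-18,24],[-12,18]]; det(A-λI) = λ^2 - 36.
λ = -6, 6: opposite signs.

saddle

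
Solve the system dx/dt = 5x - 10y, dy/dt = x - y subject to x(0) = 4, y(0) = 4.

x(t) = -28e^(2t)sin(t) + 4e^(2t)cos(t), y(t) = -8e^(2t)sin(t) + 4e^(2t)cos(t)

Coefficient matrix A = [[5, -10], [1, -1]].
Characteristic polynomial det(A - λI) = λ^2 - 4λ + 5 = 0.
Eigenvalues λ = 2 ± i (complex conjugate pair).
For λ=2+i: an eigenvector is (-3,-1) - i(1,0) = (-3 - i, -1).
A real fundamental pair from Re and Im of e^((2+i)t)v: X_1 = e^(2t)(cos(t)·(-3,-1) + sin(t)·(1,0)), X_2 = e^(2t)(sin(t)·(-3,-1) - cos(t)·(1,0)).
General solution: K_1X_1 + K_2X_2.
Applying x(0)=4, y(0)=4 gives K_1=-4, K_2=8.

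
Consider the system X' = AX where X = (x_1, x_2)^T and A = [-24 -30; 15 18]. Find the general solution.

x_1(t) = -K_1e^(-3t)sin(3t) + 3K_1e^(-3t)cos(3t) + 3K_2e^(-3t)sin(3t) + K_2e^(-3t)cos(3t), x_2(t) = K_1e^(-3t)sin(3t) - 2K_1e^(-3t)cos(3t) - 2K_2e^(-3t)sin(3t) - K_2e^(-3t)cos(3t)

Coefficient matrix A = [[-24, -30], [15, 18]].
Characteristic polynomial det(A - λI) = λ^2 + 6λ + 18 = 0.
Eigenvalues λ = -3 ± 3i (complex conjugate pair).
For λ=-3+3i: an eigenvector is (3,-2) - i(-1,1) = (3 + i, -2 - i).
A real fundamental pair from Re and Im of e^((-3+3i)t)v: X_1 = e^(-3t)(cos(3t)·(3,-2) + sin(3t)·(-1,1)), X_2 = e^(-3t)(sin(3t)·(3,-2) - cos(3t)·(-1,1)).
General solution: K_1X_1 + K_2X_2.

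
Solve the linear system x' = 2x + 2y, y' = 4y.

x(t) = -K_1e^(2t) + K_2e^(4t), y(t) = K_2e^(4t)

Coefficient matrix A = [[2, 2], [0, 4]].
Characteristic polynomial det(A - λI) = λ^2 - 6λ + 8 = 0.
Eigenvalues λ = 2, 4.
For λ=2: (A-λI) row 1 is [0, 2], so an eigenvector is (-1, 0).
For λ=4: (A-λI) row 1 is [-2, 2], so an eigenvector is (1, 1).
General solution: K_1e^(2t)(-1,0) + K_2e^(4t)(1,1).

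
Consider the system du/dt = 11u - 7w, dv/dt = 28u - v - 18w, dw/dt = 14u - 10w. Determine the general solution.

Coefficient matrix A = [[11, 0, -7], [28, -1, -18], [14, 0, -10]].
det(A - λI) = 0 gives eigenvalues λ = -1, 4, -3.
For λ=-1: eigenvector (0,1,0).
For λ=4: eigenvector (1,2,1).
For λ=-3: eigenvector (1,4,2).
General solution: C_1e^(-t)(0,1,0) + C_2e^(4t)(1,2,1) + C_3e^(-3t)(1,4,2).

u(t) = C_2e^(4t) + C_3e^(-3t), v(t) = C_1e^(-t) + 2C_2e^(4t) + 4C_3e^(-3t), w(t) = C_2e^(4t) + 2C_3e^(-3t)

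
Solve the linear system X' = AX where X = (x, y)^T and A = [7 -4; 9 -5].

Coefficient matrix A = [[7, -4], [9, -5]].
Characteristic polynomial det(A - λI) = λ^2 - 2λ + 1 = 0.
Single eigenvalue λ = 1 with algebraic multiplicity 2.
Eigenvector v = (2,3); generalized eigenvector w with (A-λI)w=v is (1,1).
General solution: e^(t)[K_1·v + K_2·(t·v + w)].

x(t) = 2K_1e^(t) + 2K_2te^(t) + K_2e^(t), y(t) = 3K_1e^(t) + 3K_2te^(t) + K_2e^(t)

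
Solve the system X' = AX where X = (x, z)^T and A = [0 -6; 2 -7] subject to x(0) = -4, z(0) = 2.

x(t) = -28e^(-3t) + 24e^(-4t), z(t) = -14e^(-3t) + 16e^(-4t)

Coefficient matrix A = [[0, -6], [2, -7]].
Characteristic polynomial det(A - λI) = λ^2 + 7λ + 12 = 0.
Eigenvalues λ = -4, -3.
For λ=-4: (A-λI) row 1 is [4, -6], so an eigenvector is (3, 2).
For λ=-3: (A-λI) row 1 is [3, -6], so an eigenvector is (-2, -1).
General solution: K_1e^(-4t)(3,2) + K_2e^(-3t)(-2,-1).
Applying x(0)=-4, z(0)=2 gives K_1=8, K_2=14.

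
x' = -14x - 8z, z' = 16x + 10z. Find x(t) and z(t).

Coefficient matrix A = [[-14, -8], [16, 10]].
Characteristic polynomial det(A - λI) = λ^2 + 4λ - 12 = 0.
Eigenvalues λ = 2, -6.
For λ=2: (A-λI) row 1 is [-16, -8], so an eigenvector is (-1, 2).
For λ=-6: (A-λI) row 1 is [-8, -8], so an eigenvector is (-1, 1).
General solution: c_1e^(2t)(-1,2) + c_2e^(-6t)(-1,1).

x(t) = -c_1e^(2t) - c_2e^(-6t), z(t) = 2c_1e^(2t) + c_2e^(-6t)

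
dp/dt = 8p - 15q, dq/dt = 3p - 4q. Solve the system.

Coefficient matrix A = [[8, -15], [3, -4]].
Characteristic polynomial det(A - λI) = λ^2 - 4λ + 13 = 0.
Eigenvalues λ = 2 ± 3i (complex conjugate pair).
For λ=2+3i: an eigenvector is (-2,-1) - i(1,0) = (-2 - i, -1).
A real fundamental pair from Re and Im of e^((2+3i)t)v: X_1 = e^(2t)(cos(3t)·(-2,-1) + sin(3t)·(1,0)), X_2 = e^(2t)(sin(3t)·(-2,-1) - cos(3t)·(1,0)).
General solution: K_1X_1 + K_2X_2.

p(t) = K_1e^(2t)sin(3t) - 2K_1e^(2t)cos(3t) - 2K_2e^(2t)sin(3t) - K_2e^(2t)cos(3t), q(t) = -K_1e^(2t)cos(3t) - K_2e^(2t)sin(3t)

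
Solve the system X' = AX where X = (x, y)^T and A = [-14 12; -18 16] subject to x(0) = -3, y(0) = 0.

Coefficient matrix A = [[-14, 12], [-18, 16]].
Characteristic polynomial det(A - λI) = λ^2 - 2λ - 8 = 0.
Eigenvalues λ = 4, -2.
For λ=4: (A-λI) row 1 is [-18, 12], so an eigenvector is (2, 3).
For λ=-2: (A-λI) row 1 is [-12, 12], so an eigenvector is (1, 1).
General solution: c_1e^(4t)(2,3) + c_2e^(-2t)(1,1).
Applying x(0)=-3, y(0)=0 gives c_1=3, c_2=-9.

x(t) = 6e^(4t) - 9e^(-2t), y(t) = 9e^(4t) - 9e^(-2t)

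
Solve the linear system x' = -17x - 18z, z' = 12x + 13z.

Coefficient matrix A = [[-17, -18], [12, 13]].
Characteristic polynomial det(A - λI) = λ^2 + 4λ - 5 = 0.
Eigenvalues λ = -5, 1.
For λ=-5: (A-λI) row 1 is [-12, -18], so an eigenvector is (-3, 2).
For λ=1: (A-λI) row 1 is [-18, -18], so an eigenvector is (1, -1).
General solution: K_1e^(-5t)(-3,2) + K_2e^(t)(1,-1).

x(t) = -3K_1e^(-5t) + K_2e^(t), z(t) = 2K_1e^(-5t) - K_2e^(t)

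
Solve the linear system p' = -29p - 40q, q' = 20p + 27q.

p(t) = -3c_1e^(-t)sin(4t) - c_1e^(-t)cos(4t) - c_2e^(-t)sin(4t) + 3c_2e^(-t)cos(4t), q(t) = 2c_1e^(-t)sin(4t) + c_1e^(-t)cos(4t) + c_2e^(-t)sin(4t) - 2c_2e^(-t)cos(4t)

Coefficient matrix A = [[-29, -40], [20, 27]].
Characteristic polynomial det(A - λI) = λ^2 + 2λ + 17 = 0.
Eigenvalues λ = -1 ± 4i (complex conjugate pair).
For λ=-1+4i: an eigenvector is (-1,1) - i(-3,2) = (-1 + 3i, 1 - 2i).
A real fundamental pair from Re and Im of e^((-1+4i)t)v: X_1 = e^(-t)(cos(4t)·(-1,1) + sin(4t)·(-3,2)), X_2 = e^(-t)(sin(4t)·(-1,1) - cos(4t)·(-3,2)).
General solution: c_1X_1 + c_2X_2.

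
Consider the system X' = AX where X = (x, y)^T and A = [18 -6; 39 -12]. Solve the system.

x(t) = K_1e^(3t)sin(3t) + K_1e^(3t)cos(3t) + K_2e^(3t)sin(3t) - K_2e^(3t)cos(3t), y(t) = 3K_1e^(3t)sin(3t) + 2K_1e^(3t)cos(3t) + 2K_2e^(3t)sin(3t) - 3K_2e^(3t)cos(3t)

Coefficient matrix A = [[18, -6], [39, -12]].
Characteristic polynomial det(A - λI) = λ^2 - 6λ + 18 = 0.
Eigenvalues λ = 3 ± 3i (complex conjugate pair).
For λ=3+3i: an eigenvector is (1,2) - i(1,3) = (1 - i, 2 - 3i).
A real fundamental pair from Re and Im of e^((3+3i)t)v: X_1 = e^(3t)(cos(3t)·(1,2) + sin(3t)·(1,3)), X_2 = e^(3t)(sin(3t)·(1,2) - cos(3t)·(1,3)).
General solution: K_1X_1 + K_2X_2.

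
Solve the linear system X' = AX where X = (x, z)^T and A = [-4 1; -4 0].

x(t) = -c_1e^(-2t) - c_2te^(-2t) + 2c_2e^(-2t), z(t) = -2c_1e^(-2t) - 2c_2te^(-2t) + 3c_2e^(-2t)

Coefficient matrix A = [[-4, 1], [-4, 0]].
Characteristic polynomial det(A - λI) = λ^2 + 4λ + 4 = 0.
Single eigenvalue λ = -2 with algebraic multiplicity 2.
Eigenvector v = (-1,-2); generalized eigenvector w with (A-λI)w=v is (2,3).
General solution: e^(-2t)[c_1·v + c_2·(t·v + w)].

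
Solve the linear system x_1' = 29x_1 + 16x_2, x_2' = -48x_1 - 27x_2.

Coefficient matrix A = [[29, 16], [-48, -27]].
Characteristic polynomial det(A - λI) = λ^2 - 2λ - 15 = 0.
Eigenvalues λ = 5, -3.
For λ=5: (A-λI) row 1 is [24, 16], so an eigenvector is (-2, 3).
For λ=-3: (A-λI) row 1 is [32, 16], so an eigenvector is (1, -2).
General solution: c_1e^(5t)(-2,3) + c_2e^(-3t)(1,-2).

x_1(t) = -2c_1e^(5t) + c_2e^(-3t), x_2(t) = 3c_1e^(5t) - 2c_2e^(-3t)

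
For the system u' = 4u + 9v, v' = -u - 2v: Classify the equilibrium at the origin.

unstable improper node

A = [[4,9],[-1,-2]]; det(A-λI) = λ^2 - 2λ + 1.
repeated λ = 1 with a single eigenvector.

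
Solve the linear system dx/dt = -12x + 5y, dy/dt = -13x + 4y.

Coefficient matrix A = [[-12, 5], [-13, 4]].
Characteristic polynomial det(A - λI) = λ^2 + 8λ + 17 = 0.
Eigenvalues λ = -4 ± i (complex conjugate pair).
For λ=-4+i: an eigenvector is (-1,-2) - i(-2,-3) = (-1 + 2i, -2 + 3i).
A real fundamental pair from Re and Im of e^((-4+i)t)v: X_1 = e^(-4t)(cos(t)·(-1,-2) + sin(t)·(-2,-3)), X_2 = e^(-4t)(sin(t)·(-1,-2) - cos(t)·(-2,-3)).
General solution: c_1X_1 + c_2X_2.

x(t) = -2c_1e^(-4t)sin(t) - c_1e^(-4t)cos(t) - c_2e^(-4t)sin(t) + 2c_2e^(-4t)cos(t), y(t) = -3c_1e^(-4t)sin(t) - 2c_1e^(-4t)cos(t) - 2c_2e^(-4t)sin(t) + 3c_2e^(-4t)cos(t)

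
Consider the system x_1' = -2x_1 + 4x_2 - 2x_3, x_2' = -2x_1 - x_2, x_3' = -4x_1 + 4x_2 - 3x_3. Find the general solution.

x_1(t) = c_2e^(-2t) + 2c_3e^(-3t), x_2(t) = c_1e^(-t) + 2c_2e^(-2t) + 2c_3e^(-3t), x_3(t) = 2c_1e^(-t) + 4c_2e^(-2t) + 5c_3e^(-3t)

Coefficient matrix A = [[-2, 4, -2], [-2, -1, 0], [-4, 4, -3]].
det(A - λI) = 0 gives eigenvalues λ = -1, -2, -3.
For λ=-1: eigenvector (0,1,2).
For λ=-2: eigenvector (1,2,4).
For λ=-3: eigenvector (2,2,5).
General solution: c_1e^(-t)(0,1,2) + c_2e^(-2t)(1,2,4) + c_3e^(-3t)(2,2,5).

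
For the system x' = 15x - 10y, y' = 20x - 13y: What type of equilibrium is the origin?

unstable spiral

A = [[15,-10],[20,-13]]; det(A-λI) = λ^2 - 2λ + 5.
λ = 1 ± 2i: positive real part.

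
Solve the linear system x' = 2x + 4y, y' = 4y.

x(t) = 2K_1e^(4t) + K_2e^(2t), y(t) = K_1e^(4t)

Coefficient matrix A = [[2, 4], [0, 4]].
Characteristic polynomial det(A - λI) = λ^2 - 6λ + 8 = 0.
Eigenvalues λ = 4, 2.
For λ=4: (A-λI) row 1 is [-2, 4], so an eigenvector is (2, 1).
For λ=2: (A-λI) row 1 is [0, 4], so an eigenvector is (1, 0).
General solution: K_1e^(4t)(2,1) + K_2e^(2t)(1,0).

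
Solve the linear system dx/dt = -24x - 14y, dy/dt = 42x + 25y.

Coefficient matrix A = [[-24, -14], [42, 25]].
Characteristic polynomial det(A - λI) = λ^2 - λ - 12 = 0.
Eigenvalues λ = 4, -3.
For λ=4: (A-λI) row 1 is [-28, -14], so an eigenvector is (-1, 2).
For λ=-3: (A-λI) row 1 is [-21, -14], so an eigenvector is (2, -3).
General solution: c_1e^(4t)(-1,2) + c_2e^(-3t)(2,-3).

x(t) = -c_1e^(4t) + 2c_2e^(-3t), y(t) = 2c_1e^(4t) - 3c_2e^(-3t)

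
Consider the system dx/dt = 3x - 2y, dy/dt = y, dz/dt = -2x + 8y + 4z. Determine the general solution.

x(t) = c_2e^(t) + c_3e^(3t), y(t) = c_2e^(t), z(t) = c_1e^(4t) - 2c_2e^(t) + 2c_3e^(3t)

Coefficient matrix A = [[3, -2, 0], [0, 1, 0], [-2, 8, 4]].
det(A - λI) = 0 gives eigenvalues λ = 4, 1, 3.
For λ=4: eigenvector (0,0,1).
For λ=1: eigenvector (1,1,-2).
For λ=3: eigenvector (1,0,2).
General solution: c_1e^(4t)(0,0,1) + c_2e^(t)(1,1,-2) + c_3e^(3t)(1,0,2).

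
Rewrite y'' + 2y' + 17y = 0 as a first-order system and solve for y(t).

Let x_1 = y, x_2 = y'. Then x_1' = x_2 and x_2' = -17x_1 - 2x_2.
A = [[0,1],[-17,-2]]; det(A-λI) = λ^2 + 2λ + 17.
Eigenvalues λ = -1 ± 4i.

y(t) = C_1e^(-t)cos(4t) + C_2e^(-t)sin(4t)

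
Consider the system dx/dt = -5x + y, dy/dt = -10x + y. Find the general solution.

Coefficient matrix A = [[-5, 1], [-10, 1]].
Characteristic polynomial det(A - λI) = λ^2 + 4λ + 5 = 0.
Eigenvalues λ = -2 ± i (complex conjugate pair).
For λ=-2+i: an eigenvector is (0,1) - i(1,3) = (0 - i, 1 - 3i).
A real fundamental pair from Re and Im of e^((-2+i)t)v: X_1 = e^(-2t)(cos(t)·(0,1) + sin(t)·(1,3)), X_2 = e^(-2t)(sin(t)·(0,1) - cos(t)·(1,3)).
General solution: C_1X_1 + C_2X_2.

x(t) = C_1e^(-2t)sin(t) - C_2e^(-2t)cos(t), y(t) = 3C_1e^(-2t)sin(t) + C_1e^(-2t)cos(t) + C_2e^(-2t)sin(t) - 3C_2e^(-2t)cos(t)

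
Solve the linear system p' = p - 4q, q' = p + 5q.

Coefficient matrix A = [[1, -4], [1, 5]].
Characteristic polynomial det(A - λI) = λ^2 - 6λ + 9 = 0.
Single eigenvalue λ = 3 with algebraic multiplicity 2.
Eigenvector v = (2,-1); generalized eigenvector w with (A-λI)w=v is (1,-1).
General solution: e^(3t)[c_1·v + c_2·(t·v + w)].

p(t) = 2c_1e^(3t) + 2c_2te^(3t) + c_2e^(3t), q(t) = -c_1e^(3t) - c_2te^(3t) - c_2e^(3t)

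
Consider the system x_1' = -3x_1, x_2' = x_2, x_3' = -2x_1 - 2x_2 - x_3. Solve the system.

Coefficient matrix A = [[-3, 0, 0], [0, 1, 0], [-2, -2, -1]].
det(A - λI) = 0 gives eigenvalues λ = -3, 1, -1.
For λ=-3: eigenvector (1,0,1).
For λ=1: eigenvector (0,-1,1).
For λ=-1: eigenvector (0,0,1).
General solution: c_1e^(-3t)(1,0,1) + c_2e^(t)(0,-1,1) + c_3e^(-t)(0,0,1).

x_1(t) = c_1e^(-3t), x_2(t) = -c_2e^(t), x_3(t) = c_1e^(-3t) + c_2e^(t) + c_3e^(-t)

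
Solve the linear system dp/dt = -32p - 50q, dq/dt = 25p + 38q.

Coefficient matrix A = [[-32, -50], [25, 38]].
Characteristic polynomial det(A - λI) = λ^2 - 6λ + 34 = 0.
Eigenvalues λ = 3 ± 5i (complex conjugate pair).
For λ=3+5i: an eigenvector is (-1,1) - i(-3,2) = (-1 + 3i, 1 - 2i).
A real fundamental pair from Re and Im of e^((3+5i)t)v: X_1 = e^(3t)(cos(5t)·(-1,1) + sin(5t)·(-3,2)), X_2 = e^(3t)(sin(5t)·(-1,1) - cos(5t)·(-3,2)).
General solution: K_1X_1 + K_2X_2.

p(t) = -3K_1e^(3t)sin(5t) - K_1e^(3t)cos(5t) - K_2e^(3t)sin(5t) + 3K_2e^(3t)cos(5t), q(t) = 2K_1e^(3t)sin(5t) + K_1e^(3t)cos(5t) + K_2e^(3t)sin(5t) - 2K_2e^(3t)cos(5t)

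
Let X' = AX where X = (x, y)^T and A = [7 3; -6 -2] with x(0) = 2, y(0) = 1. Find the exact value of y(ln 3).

A = [[7,3],[-6,-2]]; eigenvalues λ = 1, 4.
Eigenvectors: (1,-2) for λ=1, (1,-1) for λ=4.
From the initial condition, c_1 = -3, c_2 = 5.
y(ln 3) = (-3)(3^1)(-2) + (5)(3^4)(-1) = -387.

-387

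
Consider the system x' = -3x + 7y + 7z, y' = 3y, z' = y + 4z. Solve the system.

Coefficient matrix A = [[-3, 7, 7], [0, 3, 0], [0, 1, 4]].
det(A - λI) = 0 gives eigenvalues λ = -3, 3, 4.
For λ=-3: eigenvector (1,0,0).
For λ=3: eigenvector (0,1,-1).
For λ=4: eigenvector (1,0,1).
General solution: K_1e^(-3t)(1,0,0) + K_2e^(3t)(0,1,-1) + K_3e^(4t)(1,0,1).

x(t) = K_1e^(-3t) + K_3e^(4t), y(t) = K_2e^(3t), z(t) = -K_2e^(3t) + K_3e^(4t)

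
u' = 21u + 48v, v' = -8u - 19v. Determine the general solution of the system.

Coefficient matrix A = [[21, 48], [-8, -19]].
Characteristic polynomial det(A - λI) = λ^2 - 2λ - 15 = 0.
Eigenvalues λ = -3, 5.
For λ=-3: (A-λI) row 1 is [24, 48], so an eigenvector is (2, -1).
For λ=5: (A-λI) row 1 is [16, 48], so an eigenvector is (3, -1).
General solution: K_1e^(-3t)(2,-1) + K_2e^(5t)(3,-1).

u(t) = 2K_1e^(-3t) + 3K_2e^(5t), v(t) = -K_1e^(-3t) - K_2e^(5t)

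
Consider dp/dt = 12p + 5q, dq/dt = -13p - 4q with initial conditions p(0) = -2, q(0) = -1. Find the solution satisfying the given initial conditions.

p(t) = -21e^(4t)sin(t) - 2e^(4t)cos(t), q(t) = 34e^(4t)sin(t) - e^(4t)cos(t)

Coefficient matrix A = [[12, 5], [-13, -4]].
Characteristic polynomial det(A - λI) = λ^2 - 8λ + 17 = 0.
Eigenvalues λ = 4 ± i (complex conjugate pair).
For λ=4+i: an eigenvector is (2,-3) - i(1,-2) = (2 - i, -3 + 2i).
A real fundamental pair from Re and Im of e^((4+i)t)v: X_1 = e^(4t)(cos(t)·(2,-3) + sin(t)·(1,-2)), X_2 = e^(4t)(sin(t)·(2,-3) - cos(t)·(1,-2)).
General solution: C_1X_1 + C_2X_2.
Applying p(0)=-2, q(0)=-1 gives C_1=-5, C_2=-8.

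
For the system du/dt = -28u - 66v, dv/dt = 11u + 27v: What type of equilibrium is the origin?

saddle

A = [[-28,-66],[11,27]]; det(A-λI) = λ^2 + λ - 30.
λ = -6, 5: opposite signs.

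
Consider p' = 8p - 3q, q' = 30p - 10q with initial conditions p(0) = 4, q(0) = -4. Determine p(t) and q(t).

p(t) = 16e^(-t)sin(3t) + 4e^(-t)cos(3t), q(t) = 52e^(-t)sin(3t) - 4e^(-t)cos(3t)

Coefficient matrix A = [[8, -3], [30, -10]].
Characteristic polynomial det(A - λI) = λ^2 + 2λ + 10 = 0.
Eigenvalues λ = -1 ± 3i (complex conjugate pair).
For λ=-1+3i: an eigenvector is (0,-1) - i(1,3) = (0 - i, -1 - 3i).
A real fundamental pair from Re and Im of e^((-1+3i)t)v: X_1 = e^(-t)(cos(3t)·(0,-1) + sin(3t)·(1,3)), X_2 = e^(-t)(sin(3t)·(0,-1) - cos(3t)·(1,3)).
General solution: C_1X_1 + C_2X_2.
Applying p(0)=4, q(0)=-4 gives C_1=16, C_2=-4.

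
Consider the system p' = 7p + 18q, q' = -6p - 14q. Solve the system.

Coefficient matrix A = [[7, 18], [-6, -14]].
Characteristic polynomial det(A - λI) = λ^2 + 7λ + 10 = 0.
Eigenvalues λ = -5, -2.
For λ=-5: (A-λI) row 1 is [12, 18], so an eigenvector is (-3, 2).
For λ=-2: (A-λI) row 1 is [9, 18], so an eigenvector is (2, -1).
General solution: C_1e^(-5t)(-3,2) + C_2e^(-2t)(2,-1).

p(t) = -3C_1e^(-5t) + 2C_2e^(-2t), q(t) = 2C_1e^(-5t) - C_2e^(-2t)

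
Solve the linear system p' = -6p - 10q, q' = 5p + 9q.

Coefficient matrix A = [[-6, -10], [5, 9]].
Characteristic polynomial det(A - λI) = λ^2 - 3λ - 4 = 0.
Eigenvalues λ = -1, 4.
For λ=-1: (A-λI) row 1 is [-5, -10], so an eigenvector is (2, -1).
For λ=4: (A-λI) row 1 is [-10, -10], so an eigenvector is (-1, 1).
General solution: c_1e^(-t)(2,-1) + c_2e^(4t)(-1,1).

p(t) = 2c_1e^(-t) - c_2e^(4t), q(t) = -c_1e^(-t) + c_2e^(4t)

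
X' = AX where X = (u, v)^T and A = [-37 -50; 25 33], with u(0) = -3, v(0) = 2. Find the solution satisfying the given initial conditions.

Coefficient matrix A = [[-37, -50], [25, 33]].
Characteristic polynomial det(A - λI) = λ^2 + 4λ + 29 = 0.
Eigenvalues λ = -2 ± 5i (complex conjugate pair).
For λ=-2+5i: an eigenvector is (1,-1) - i(3,-2) = (1 - 3i, -1 + 2i).
A real fundamental pair from Re and Im of e^((-2+5i)t)v: X_1 = e^(-2t)(cos(5t)·(1,-1) + sin(5t)·(3,-2)), X_2 = e^(-2t)(sin(5t)·(1,-1) - cos(5t)·(3,-2)).
General solution: C_1X_1 + C_2X_2.
Applying u(0)=-3, v(0)=2 gives C_1=0, C_2=1.

u(t) = e^(-2t)sin(5t) - 3e^(-2t)cos(5t), v(t) = -e^(-2t)sin(5t) + 2e^(-2t)cos(5t)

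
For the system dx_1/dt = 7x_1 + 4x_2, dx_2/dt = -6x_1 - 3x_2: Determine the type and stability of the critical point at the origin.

unstable node

A = [[7,4],[-6,-3]]; det(A-λI) = λ^2 - 4λ + 3.
λ = 3, 1: both positive.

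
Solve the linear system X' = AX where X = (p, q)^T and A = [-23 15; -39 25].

Coefficient matrix A = [[-23, 15], [-39, 25]].
Characteristic polynomial det(A - λI) = λ^2 - 2λ + 10 = 0.
Eigenvalues λ = 1 ± 3i (complex conjugate pair).
For λ=1+3i: an eigenvector is (-2,-3) - i(1,2) = (-2 - i, -3 - 2i).
A real fundamental pair from Re and Im of e^((1+3i)t)v: X_1 = e^(t)(cos(3t)·(-2,-3) + sin(3t)·(1,2)), X_2 = e^(t)(sin(3t)·(-2,-3) - cos(3t)·(1,2)).
General solution: C_1X_1 + C_2X_2.

p(t) = C_1e^(t)sin(3t) - 2C_1e^(t)cos(3t) - 2C_2e^(t)sin(3t) - C_2e^(t)cos(3t), q(t) = 2C_1e^(t)sin(3t) - 3C_1e^(t)cos(3t) - 3C_2e^(t)sin(3t) - 2C_2e^(t)cos(3t)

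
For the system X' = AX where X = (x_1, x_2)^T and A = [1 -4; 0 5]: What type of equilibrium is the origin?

unstable node

A = [[1,-4],[0,5]]; det(A-λI) = λ^2 - 6λ + 5.
λ = 5, 1: both positive.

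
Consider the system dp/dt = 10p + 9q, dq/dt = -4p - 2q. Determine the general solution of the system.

p(t) = -3C_1e^(4t) - 3C_2te^(4t) + C_2e^(4t), q(t) = 2C_1e^(4t) + 2C_2te^(4t) - C_2e^(4t)

Coefficient matrix A = [[10, 9], [-4, -2]].
Characteristic polynomial det(A - λI) = λ^2 - 8λ + 16 = 0.
Single eigenvalue λ = 4 with algebraic multiplicity 2.
Eigenvector v = (-3,2); generalized eigenvector w with (A-λI)w=v is (1,-1).
General solution: e^(4t)[C_1·v + C_2·(t·v + w)].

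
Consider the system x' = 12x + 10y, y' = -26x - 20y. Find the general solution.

Coefficient matrix A = [[12, 10], [-26, -20]].
Characteristic polynomial det(A - λI) = λ^2 + 8λ + 20 = 0.
Eigenvalues λ = -4 ± 2i (complex conjugate pair).
For λ=-4+2i: an eigenvector is (2,-3) - i(1,-2) = (2 - i, -3 + 2i).
A real fundamental pair from Re and Im of e^((-4+2i)t)v: X_1 = e^(-4t)(cos(2t)·(2,-3) + sin(2t)·(1,-2)), X_2 = e^(-4t)(sin(2t)·(2,-3) - cos(2t)·(1,-2)).
General solution: K_1X_1 + K_2X_2.

x(t) = K_1e^(-4t)sin(2t) + 2K_1e^(-4t)cos(2t) + 2K_2e^(-4t)sin(2t) - K_2e^(-4t)cos(2t), y(t) = -2K_1e^(-4t)sin(2t) - 3K_1e^(-4t)cos(2t) - 3K_2e^(-4t)sin(2t) + 2K_2e^(-4t)cos(2t)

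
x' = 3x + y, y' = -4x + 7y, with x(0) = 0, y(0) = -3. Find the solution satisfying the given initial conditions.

x(t) = -3te^(5t), y(t) = -6te^(5t) - 3e^(5t)

Coefficient matrix A = [[3, 1], [-4, 7]].
Characteristic polynomial det(A - λI) = λ^2 - 10λ + 25 = 0.
Single eigenvalue λ = 5 with algebraic multiplicity 2.
Eigenvector v = (1,2); generalized eigenvector w with (A-λI)w=v is (1,3).
General solution: e^(5t)[K_1·v + K_2·(t·v + w)].
Applying x(0)=0, y(0)=-3 gives K_1=3, K_2=-3.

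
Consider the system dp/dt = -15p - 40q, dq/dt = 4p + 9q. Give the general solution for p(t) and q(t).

Coefficient matrix A = [[-15, -40], [4, 9]].
Characteristic polynomial det(A - λI) = λ^2 + 6λ + 25 = 0.
Eigenvalues λ = -3 ± 4i (complex conjugate pair).
For λ=-3+4i: an eigenvector is (3,-1) - i(1,0) = (3 - i, -1).
A real fundamental pair from Re and Im of e^((-3+4i)t)v: X_1 = e^(-3t)(cos(4t)·(3,-1) + sin(4t)·(1,0)), X_2 = e^(-3t)(sin(4t)·(3,-1) - cos(4t)·(1,0)).
General solution: C_1X_1 + C_2X_2.

p(t) = C_1e^(-3t)sin(4t) + 3C_1e^(-3t)cos(4t) + 3C_2e^(-3t)sin(4t) - C_2e^(-3t)cos(4t), q(t) = -C_1e^(-3t)cos(4t) - C_2e^(-3t)sin(4t)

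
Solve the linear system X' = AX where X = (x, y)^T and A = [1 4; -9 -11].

x(t) = -2c_1e^(-5t) - 2c_2te^(-5t) - c_2e^(-5t), y(t) = 3c_1e^(-5t) + 3c_2te^(-5t) + c_2e^(-5t)

Coefficient matrix A = [[1, 4], [-9, -11]].
Characteristic polynomial det(A - λI) = λ^2 + 10λ + 25 = 0.
Single eigenvalue λ = -5 with algebraic multiplicity 2.
Eigenvector v = (-2,3); generalized eigenvector w with (A-λI)w=v is (-1,1).
General solution: e^(-5t)[c_1·v + c_2·(t·v + w)].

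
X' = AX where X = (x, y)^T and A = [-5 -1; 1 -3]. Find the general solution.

Coefficient matrix A = [[-5, -1], [1, -3]].
Characteristic polynomial det(A - λI) = λ^2 + 8λ + 16 = 0.
Single eigenvalue λ = -4 with algebraic multiplicity 2.
Eigenvector v = (1,-1); generalized eigenvector w with (A-λI)w=v is (1,-2).
General solution: e^(-4t)[C_1·v + C_2·(t·v + w)].

x(t) = C_1e^(-4t) + C_2te^(-4t) + C_2e^(-4t), y(t) = -C_1e^(-4t) - C_2te^(-4t) - 2C_2e^(-4t)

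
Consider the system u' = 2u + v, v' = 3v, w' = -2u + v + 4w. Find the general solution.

Coefficient matrix A = [[2, 1, 0], [0, 3, 0], [-2, 1, 4]].
det(A - λI) = 0 gives eigenvalues λ = 2, 3, 4.
For λ=2: eigenvector (-1,0,-1).
For λ=3: eigenvector (1,1,1).
For λ=4: eigenvector (0,0,1).
General solution: C_1e^(2t)(-1,0,-1) + C_2e^(3t)(1,1,1) + C_3e^(4t)(0,0,1).

u(t) = -C_1e^(2t) + C_2e^(3t), v(t) = C_2e^(3t), w(t) = -C_1e^(2t) + C_2e^(3t) + C_3e^(4t)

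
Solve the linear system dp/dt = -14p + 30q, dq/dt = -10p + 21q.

Coefficient matrix A = [[-14, 30], [-10, 21]].
Characteristic polynomial det(A - λI) = λ^2 - 7λ + 6 = 0.
Eigenvalues λ = 1, 6.
For λ=1: (A-λI) row 1 is [-15, 30], so an eigenvector is (-2, -1).
For λ=6: (A-λI) row 1 is [-20, 30], so an eigenvector is (-3, -2).
General solution: c_1e^(t)(-2,-1) + c_2e^(6t)(-3,-2).

p(t) = -2c_1e^(t) - 3c_2e^(6t), q(t) = -c_1e^(t) - 2c_2e^(6t)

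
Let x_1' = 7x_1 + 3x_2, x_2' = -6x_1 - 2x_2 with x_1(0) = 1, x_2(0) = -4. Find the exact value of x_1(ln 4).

-500

A = [[7,3],[-6,-2]]; eigenvalues λ = 1, 4.
Eigenvectors: (-1,2) for λ=1, (1,-1) for λ=4.
From the initial condition, c_1 = -3, c_2 = -2.
x_1(ln 4) = (-3)(4^1)(-1) + (-2)(4^4)(1) = -500.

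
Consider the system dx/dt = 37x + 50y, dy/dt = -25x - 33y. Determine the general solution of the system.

x(t) = -c_1e^(2t)sin(5t) - 3c_1e^(2t)cos(5t) - 3c_2e^(2t)sin(5t) + c_2e^(2t)cos(5t), y(t) = c_1e^(2t)sin(5t) + 2c_1e^(2t)cos(5t) + 2c_2e^(2t)sin(5t) - c_2e^(2t)cos(5t)

Coefficient matrix A = [[37, 50], [-25, -33]].
Characteristic polynomial det(A - λI) = λ^2 - 4λ + 29 = 0.
Eigenvalues λ = 2 ± 5i (complex conjugate pair).
For λ=2+5i: an eigenvector is (-3,2) - i(-1,1) = (-3 + i, 2 - i).
A real fundamental pair from Re and Im of e^((2+5i)t)v: X_1 = e^(2t)(cos(5t)·(-3,2) + sin(5t)·(-1,1)), X_2 = e^(2t)(sin(5t)·(-3,2) - cos(5t)·(-1,1)).
General solution: c_1X_1 + c_2X_2.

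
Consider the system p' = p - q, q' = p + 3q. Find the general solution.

Coefficient matrix A = [[1, -1], [1, 3]].
Characteristic polynomial det(A - λI) = λ^2 - 4λ + 4 = 0.
Single eigenvalue λ = 2 with algebraic multiplicity 2.
Eigenvector v = (1,-1); generalized eigenvector w with (A-λI)w=v is (0,-1).
General solution: e^(2t)[c_1·v + c_2·(t·v + w)].

p(t) = c_1e^(2t) + c_2te^(2t), q(t) = -c_1e^(2t) - c_2te^(2t) - c_2e^(2t)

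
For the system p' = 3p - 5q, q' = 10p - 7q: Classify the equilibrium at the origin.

A = [[3,-5],[10,-7]]; det(A-λI) = λ^2 + 4λ + 29.
λ = -2 ± 5i: negative real part.

stable spiral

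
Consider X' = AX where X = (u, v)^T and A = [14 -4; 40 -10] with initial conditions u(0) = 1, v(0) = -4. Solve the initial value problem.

u(t) = 7e^(2t)sin(4t) + e^(2t)cos(4t), v(t) = 22e^(2t)sin(4t) - 4e^(2t)cos(4t)

Coefficient matrix A = [[14, -4], [40, -10]].
Characteristic polynomial det(A - λI) = λ^2 - 4λ + 20 = 0.
Eigenvalues λ = 2 ± 4i (complex conjugate pair).
For λ=2+4i: an eigenvector is (1,3) - i(0,1) = (1, 3 - i).
A real fundamental pair from Re and Im of e^((2+4i)t)v: X_1 = e^(2t)(cos(4t)·(1,3) + sin(4t)·(0,1)), X_2 = e^(2t)(sin(4t)·(1,3) - cos(4t)·(0,1)).
General solution: K_1X_1 + K_2X_2.
Applying u(0)=1, v(0)=-4 gives K_1=1, K_2=7.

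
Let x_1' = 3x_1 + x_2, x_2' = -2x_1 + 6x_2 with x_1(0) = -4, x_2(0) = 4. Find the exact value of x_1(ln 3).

A = [[3,1],[-2,6]]; eigenvalues λ = 5, 4.
Eigenvectors: (-1,-2) for λ=5, (1,1) for λ=4.
From the initial condition, c_1 = -8, c_2 = -12.
x_1(ln 3) = (-8)(3^5)(-1) + (-12)(3^4)(1) = 972.

972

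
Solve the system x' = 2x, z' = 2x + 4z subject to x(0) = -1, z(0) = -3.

Coefficient matrix A = [[2, 0], [2, 4]].
Characteristic polynomial det(A - λI) = λ^2 - 6λ + 8 = 0.
Eigenvalues λ = 2, 4.
For λ=2: (A-λI) row 2 is [2, 2], so an eigenvector is (1, -1).
For λ=4: (A-λI) row 1 is [-2, 0], so an eigenvector is (0, 1).
General solution: K_1e^(2t)(1,-1) + K_2e^(4t)(0,1).
Applying x(0)=-1, z(0)=-3 gives K_1=-1, K_2=-4.

x(t) = -e^(2t), z(t) = -4e^(4t) + e^(2t)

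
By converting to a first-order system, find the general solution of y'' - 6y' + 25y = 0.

Let x_1 = y, x_2 = y'. Then x_1' = x_2 and x_2' = -25x_1 + 6x_2.
A = [[0,1],[-25,6]]; det(A-λI) = λ^2 - 6λ + 25.
Eigenvalues λ = 3 ± 4i.

y(t) = C_1e^(3t)cos(4t) + C_2e^(3t)sin(4t)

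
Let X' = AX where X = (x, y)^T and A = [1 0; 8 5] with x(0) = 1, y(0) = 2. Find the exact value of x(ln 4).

4

A = [[1,0],[8,5]]; eigenvalues λ = 1, 5.
Eigenvectors: (-1,2) for λ=1, (0,1) for λ=5.
From the initial condition, c_1 = -1, c_2 = 4.
x(ln 4) = (-1)(4^1)(-1) + (4)(4^5)(0) = 4.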